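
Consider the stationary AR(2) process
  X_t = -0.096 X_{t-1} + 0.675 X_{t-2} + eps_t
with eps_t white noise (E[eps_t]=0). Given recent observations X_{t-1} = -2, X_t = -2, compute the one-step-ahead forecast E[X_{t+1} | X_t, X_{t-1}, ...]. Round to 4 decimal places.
E[X_{t+1} \mid \mathcal F_t] = -1.1580

For an AR(p) model X_t = c + sum_i phi_i X_{t-i} + eps_t, the
one-step-ahead conditional mean is
  E[X_{t+1} | X_t, ...] = c + sum_i phi_i X_{t+1-i}.
Substitute known values:
  E[X_{t+1} | ...] = (-0.096) * (-2) + (0.675) * (-2)
                   = -1.1580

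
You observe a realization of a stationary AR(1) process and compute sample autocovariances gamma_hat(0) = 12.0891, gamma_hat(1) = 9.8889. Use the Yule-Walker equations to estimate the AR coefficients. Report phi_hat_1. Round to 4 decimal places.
\hat\phi_{1} = 0.8180

The Yule-Walker equations for an AR(p) process read, in matrix form,
  Gamma_p phi = r_p,   with   (Gamma_p)_{ij} = gamma(|i - j|),
                       (r_p)_i = gamma(i),   i,j = 1..p.
Substitute the sample gammas (Toeplitz matrix and right-hand side of size 1):
  Gamma_p = [[12.0891]]
  r_p     = [9.8889]
With p = 1 this is the single equation gamma(0) phi_1 = gamma(1):
  phi_hat_1 = gamma(1) / gamma(0) = 9.8889 / 12.0891 = 0.8180.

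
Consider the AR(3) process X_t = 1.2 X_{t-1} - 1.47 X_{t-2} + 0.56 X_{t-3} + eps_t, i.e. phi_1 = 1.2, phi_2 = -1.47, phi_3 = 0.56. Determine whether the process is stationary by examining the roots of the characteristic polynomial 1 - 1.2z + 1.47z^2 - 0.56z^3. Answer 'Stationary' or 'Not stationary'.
\text{Not stationary}

The AR(p) characteristic polynomial is P(z) = 1 - 1.2z + 1.47z^2 - 0.56z^3.
Stationarity requires all roots to lie outside the unit circle, i.e. |z| > 1 for every root.
Degree 3: look for a simple real root z0 first, then factor out (1 - z/z0) and solve the remaining quadratic.
Testing z0 = 2: P(2) = 1 + (-1.2)(2) + (1.47)(2)^2 + (-0.56)(2)^3
  = 1 + (-2.4) + (5.88) + (-4.48) = 0.  So z_0 = 2 is a root, |z_0| = 2.
Divide out the factor (1 - 0.5 z) = (1 - z/z0) (since 1/z0 = 0.5):
  P(z) = (1 - 0.5 z)(1 + (-0.7) z + (1.12) z^2)
  [check: z-coef -0.7 - (0.5) = -1.2; z^2-coef 1.12 - (0.5)(-0.7) = 1.47; z^3-coef -(0.5)(1.12) = -0.56.]
Remaining roots from the quadratic factor 1 + (-0.7) z + (1.12) z^2:
  Set 1 + (-0.7) z + (1.12) z^2 = 0, i.e. a z^2 + b z + c = 0 with a = 1.12, b = -0.7, c = 1.
  Discriminant D = b^2 - 4ac = (-0.7)^2 - 4*(1.12)*1 = 0.49 - (4.48) = -3.99.
  D < 0, so the roots are the complex-conjugate pair z = (-b +/- i sqrt(-D)) / (2a) = 0.3125 +/- 0.8917i.
  For a conjugate pair |z|^2 = z * conj(z) = (product of roots) = c/a = 1/(1.12) = 0.892857, so |z| = sqrt(0.892857) = 0.9449 for both roots.
Moduli of all roots: 2.0000, 0.9449, 0.9449.
All moduli strictly greater than 1? No.
Verdict: Not stationary.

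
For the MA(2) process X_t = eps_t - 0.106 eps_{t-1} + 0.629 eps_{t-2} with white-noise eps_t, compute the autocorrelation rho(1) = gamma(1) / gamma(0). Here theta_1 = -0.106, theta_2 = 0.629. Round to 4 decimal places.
\rho(1) = -0.1227

For an MA(q) process with theta_0 = 1, the autocovariance is
  gamma(k) = sigma^2 * sum_{i=0..q-k} theta_i * theta_{i+k},
and rho(k) = gamma(k) / gamma(0). Sigma^2 cancels.
  numerator   = (1)*(-0.106) + (-0.106)*(0.629) = -0.172674.
  denominator = (1)^2 + (-0.106)^2 + (0.629)^2 = 1.406877.
  rho(1) = -0.172674 / 1.406877 = -0.1227.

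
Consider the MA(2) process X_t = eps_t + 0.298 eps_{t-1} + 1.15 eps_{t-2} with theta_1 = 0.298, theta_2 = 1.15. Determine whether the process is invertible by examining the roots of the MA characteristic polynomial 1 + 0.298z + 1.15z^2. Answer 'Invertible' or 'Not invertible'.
\text{Not invertible}

The MA(q) characteristic polynomial is P(z) = 1 + 0.298z + 1.15z^2.
Invertibility requires all roots to lie outside the unit circle, i.e. |z| > 1 for every root.
Set 1 + (0.298) z + (1.15) z^2 = 0, i.e. a z^2 + b z + c = 0 with a = 1.15, b = 0.298, c = 1.
Discriminant D = b^2 - 4ac = (0.298)^2 - 4*(1.15)*1 = 0.088804 - (4.6) = -4.511196.
D < 0, so the roots are the complex-conjugate pair z = (-b +/- i sqrt(-D)) / (2a) = -0.1296 +/- 0.9235i.
For a conjugate pair |z|^2 = z * conj(z) = (product of roots) = c/a = 1/(1.15) = 0.869565, so |z| = sqrt(0.869565) = 0.9325 for both roots.
Moduli of all roots: 0.9325, 0.9325.
All moduli strictly greater than 1? No.
Verdict: Not invertible.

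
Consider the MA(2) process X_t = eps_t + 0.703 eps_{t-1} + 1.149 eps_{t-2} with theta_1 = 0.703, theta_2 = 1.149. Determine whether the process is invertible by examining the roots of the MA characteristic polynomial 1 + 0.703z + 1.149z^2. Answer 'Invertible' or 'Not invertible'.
\text{Not invertible}

The MA(q) characteristic polynomial is P(z) = 1 + 0.703z + 1.149z^2.
Invertibility requires all roots to lie outside the unit circle, i.e. |z| > 1 for every root.
Set 1 + (0.703) z + (1.149) z^2 = 0, i.e. a z^2 + b z + c = 0 with a = 1.149, b = 0.703, c = 1.
Discriminant D = b^2 - 4ac = (0.703)^2 - 4*(1.149)*1 = 0.494209 - (4.596) = -4.101791.
D < 0, so the roots are the complex-conjugate pair z = (-b +/- i sqrt(-D)) / (2a) = -0.3059 +/- 0.8813i.
For a conjugate pair |z|^2 = z * conj(z) = (product of roots) = c/a = 1/(1.149) = 0.870322, so |z| = sqrt(0.870322) = 0.9329 for both roots.
Moduli of all roots: 0.9329, 0.9329.
All moduli strictly greater than 1? No.
Verdict: Not invertible.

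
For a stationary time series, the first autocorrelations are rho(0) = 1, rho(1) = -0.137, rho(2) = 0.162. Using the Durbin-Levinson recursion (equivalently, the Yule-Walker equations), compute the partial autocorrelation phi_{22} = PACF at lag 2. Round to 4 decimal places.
\phi_{22} = 0.1460

The PACF at lag k is phi_{kk}, the last component of the solution
to the Yule-Walker system G_k phi = r_k where
  (G_k)_{ij} = rho(|i - j|), (r_k)_i = rho(i), i,j = 1..k.
Equivalently, Durbin-Levinson gives phi_{kk} iteratively:
  phi_{11} = rho(1)
  phi_{kk} = [rho(k) - sum_{j=1..k-1} phi_{k-1,j} rho(k-j)]
            / [1 - sum_{j=1..k-1} phi_{k-1,j} rho(j)],
  phi_{k,j} = phi_{k-1,j} - phi_{kk} phi_{k-1,k-j},  j = 1..k-1.
Step k = 1:
  phi_11 = rho(1) = -0.137.
Step k = 2:
  phi_22 = [rho(2) - phi_11 rho(1)] / [1 - phi_11 rho(1)] = [0.162 - (-0.137)(-0.137)] / [1 - (-0.137)(-0.137)]
         = 0.143231 / 0.981231 = 0.146.
Therefore phi_{22} = 0.1460.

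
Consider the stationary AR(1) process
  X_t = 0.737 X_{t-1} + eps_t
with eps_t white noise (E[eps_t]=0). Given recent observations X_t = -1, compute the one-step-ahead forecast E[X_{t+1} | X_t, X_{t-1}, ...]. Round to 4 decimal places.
E[X_{t+1} \mid \mathcal F_t] = -0.7370

For an AR(p) model X_t = c + sum_i phi_i X_{t-i} + eps_t, the
one-step-ahead conditional mean is
  E[X_{t+1} | X_t, ...] = c + sum_i phi_i X_{t+1-i}.
Substitute known values:
  E[X_{t+1} | ...] = (0.737) * (-1)
                   = -0.7370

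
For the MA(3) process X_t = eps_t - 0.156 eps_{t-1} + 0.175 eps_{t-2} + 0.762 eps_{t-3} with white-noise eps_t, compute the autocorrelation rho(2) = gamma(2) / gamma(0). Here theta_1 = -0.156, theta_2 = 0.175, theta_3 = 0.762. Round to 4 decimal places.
\rho(2) = 0.0343

For an MA(q) process with theta_0 = 1, the autocovariance is
  gamma(k) = sigma^2 * sum_{i=0..q-k} theta_i * theta_{i+k},
and rho(k) = gamma(k) / gamma(0). Sigma^2 cancels.
  numerator   = (1)*(0.175) + (-0.156)*(0.762) = 0.056128.
  denominator = (1)^2 + (-0.156)^2 + (0.175)^2 + (0.762)^2 = 1.635605.
  rho(2) = 0.056128 / 1.635605 = 0.0343.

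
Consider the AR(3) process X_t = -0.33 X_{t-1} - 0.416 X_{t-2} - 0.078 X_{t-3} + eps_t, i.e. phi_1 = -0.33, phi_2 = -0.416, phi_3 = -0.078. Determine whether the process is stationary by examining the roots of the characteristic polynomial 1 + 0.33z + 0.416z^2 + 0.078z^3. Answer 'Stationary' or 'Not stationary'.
\text{Stationary}

The AR(p) characteristic polynomial is P(z) = 1 + 0.33z + 0.416z^2 + 0.078z^3.
Stationarity requires all roots to lie outside the unit circle, i.e. |z| > 1 for every root.
Degree 3: look for a simple real root z0 first, then factor out (1 - z/z0) and solve the remaining quadratic.
Testing z0 = -5: P(-5) = 1 + (0.33)(-5) + (0.416)(-5)^2 + (0.078)(-5)^3
  = 1 + (-1.65) + (10.4) + (-9.75) = 0.  So z_0 = -5 is a root, |z_0| = 5.
Divide out the factor (1 + 0.2 z) = (1 - z/z0) (since 1/z0 = -0.2):
  P(z) = (1 + 0.2 z)(1 + (0.13) z + (0.39) z^2)
  [check: z-coef 0.13 - (-0.2) = 0.33; z^2-coef 0.39 - (-0.2)(0.13) = 0.416; z^3-coef -(-0.2)(0.39) = 0.078.]
Remaining roots from the quadratic factor 1 + (0.13) z + (0.39) z^2:
  Set 1 + (0.13) z + (0.39) z^2 = 0, i.e. a z^2 + b z + c = 0 with a = 0.39, b = 0.13, c = 1.
  Discriminant D = b^2 - 4ac = (0.13)^2 - 4*(0.39)*1 = 0.0169 - (1.56) = -1.5431.
  D < 0, so the roots are the complex-conjugate pair z = (-b +/- i sqrt(-D)) / (2a) = -0.1667 +/- 1.5926i.
  For a conjugate pair |z|^2 = z * conj(z) = (product of roots) = c/a = 1/(0.39) = 2.564103, so |z| = sqrt(2.564103) = 1.6013 for both roots.
Moduli of all roots: 5.0000, 1.6013, 1.6013.
All moduli strictly greater than 1? Yes.
Verdict: Stationary.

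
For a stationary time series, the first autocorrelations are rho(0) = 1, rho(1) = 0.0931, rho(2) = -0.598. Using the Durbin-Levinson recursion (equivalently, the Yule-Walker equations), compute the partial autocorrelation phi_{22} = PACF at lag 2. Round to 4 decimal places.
\phi_{22} = -0.6120

The PACF at lag k is phi_{kk}, the last component of the solution
to the Yule-Walker system G_k phi = r_k where
  (G_k)_{ij} = rho(|i - j|), (r_k)_i = rho(i), i,j = 1..k.
Equivalently, Durbin-Levinson gives phi_{kk} iteratively:
  phi_{11} = rho(1)
  phi_{kk} = [rho(k) - sum_{j=1..k-1} phi_{k-1,j} rho(k-j)]
            / [1 - sum_{j=1..k-1} phi_{k-1,j} rho(j)],
  phi_{k,j} = phi_{k-1,j} - phi_{kk} phi_{k-1,k-j},  j = 1..k-1.
Step k = 1:
  phi_11 = rho(1) = 0.0931.
Step k = 2:
  phi_22 = [rho(2) - phi_11 rho(1)] / [1 - phi_11 rho(1)] = [-0.598 - (0.0931)(0.0931)] / [1 - (0.0931)(0.0931)]
         = -0.60666761 / 0.99133239 = -0.612.
Therefore phi_{22} = -0.6120.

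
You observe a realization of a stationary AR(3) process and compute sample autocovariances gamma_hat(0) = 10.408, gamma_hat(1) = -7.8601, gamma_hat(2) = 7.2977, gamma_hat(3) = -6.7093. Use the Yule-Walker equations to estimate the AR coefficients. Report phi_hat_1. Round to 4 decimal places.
\hat\phi_{1} = -0.4890

The Yule-Walker equations for an AR(p) process read, in matrix form,
  Gamma_p phi = r_p,   with   (Gamma_p)_{ij} = gamma(|i - j|),
                       (r_p)_i = gamma(i),   i,j = 1..p.
Substitute the sample gammas (Toeplitz matrix and right-hand side of size 3):
  Gamma_p = [[10.408, -7.8601, 7.2977], [-7.8601, 10.408, -7.8601], [7.2977, -7.8601, 10.408]]
  r_p     = [-7.8601, 7.2977, -6.7093]
Written out (R1..R3):
  (R1) 10.408 phi_1 - 7.8601 phi_2 + 7.2977 phi_3 = -7.8601
  (R2) -7.8601 phi_1 + 10.408 phi_2 - 7.8601 phi_3 = 7.2977
  (R3) 7.2977 phi_1 - 7.8601 phi_2 + 10.408 phi_3 = -6.7093
Gaussian elimination:
  R2 <- R2 - (-7.8601/10.408) R1 = R2 - (-0.755198) R1:  4.472069 phi_2 - 2.348892 phi_3 = 1.361769
  R3 <- R3 - (7.2977/10.408) R1 = R3 - (0.701163) R1:  -2.348892 phi_2 + 5.291126 phi_3 = -1.198092
  R3 <- R3 - (-2.348892/4.472069) R2 = R3 - (-0.525236) R2:  4.057403 phi_3 = -0.482842
Back-substitution:
  phi_hat_3 = -0.482842 / 4.057403 = -0.119003
  phi_hat_2 = (1.361769 - (-2.348892)(-0.119003)) / 4.472069 = 0.242001
  phi_hat_1 = (-7.8601 - (-7.8601)(0.242001) - (7.2977)(-0.119003)) / 10.408 = -0.488999
So phi_hat = [-0.4890, 0.2420, -0.1190].
Therefore phi_hat_1 = -0.4890.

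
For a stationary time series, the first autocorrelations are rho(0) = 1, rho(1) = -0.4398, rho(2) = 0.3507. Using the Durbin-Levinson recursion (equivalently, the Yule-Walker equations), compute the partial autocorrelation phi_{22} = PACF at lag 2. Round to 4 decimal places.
\phi_{22} = 0.1950

The PACF at lag k is phi_{kk}, the last component of the solution
to the Yule-Walker system G_k phi = r_k where
  (G_k)_{ij} = rho(|i - j|), (r_k)_i = rho(i), i,j = 1..k.
Equivalently, Durbin-Levinson gives phi_{kk} iteratively:
  phi_{11} = rho(1)
  phi_{kk} = [rho(k) - sum_{j=1..k-1} phi_{k-1,j} rho(k-j)]
            / [1 - sum_{j=1..k-1} phi_{k-1,j} rho(j)],
  phi_{k,j} = phi_{k-1,j} - phi_{kk} phi_{k-1,k-j},  j = 1..k-1.
Step k = 1:
  phi_11 = rho(1) = -0.4398.
Step k = 2:
  phi_22 = [rho(2) - phi_11 rho(1)] / [1 - phi_11 rho(1)] = [0.3507 - (-0.4398)(-0.4398)] / [1 - (-0.4398)(-0.4398)]
         = 0.15727596 / 0.80657596 = 0.195.
Therefore phi_{22} = 0.1950.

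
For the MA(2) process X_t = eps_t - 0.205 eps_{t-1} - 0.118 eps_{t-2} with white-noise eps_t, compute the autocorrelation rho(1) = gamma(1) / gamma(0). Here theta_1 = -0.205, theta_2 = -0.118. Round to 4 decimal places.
\rho(1) = -0.1712

For an MA(q) process with theta_0 = 1, the autocovariance is
  gamma(k) = sigma^2 * sum_{i=0..q-k} theta_i * theta_{i+k},
and rho(k) = gamma(k) / gamma(0). Sigma^2 cancels.
  numerator   = (1)*(-0.205) + (-0.205)*(-0.118) = -0.18081.
  denominator = (1)^2 + (-0.205)^2 + (-0.118)^2 = 1.055949.
  rho(1) = -0.18081 / 1.055949 = -0.1712.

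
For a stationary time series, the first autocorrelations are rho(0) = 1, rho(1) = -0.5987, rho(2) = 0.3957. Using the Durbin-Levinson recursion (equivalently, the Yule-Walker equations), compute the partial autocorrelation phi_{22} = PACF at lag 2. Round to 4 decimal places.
\phi_{22} = 0.0581

The PACF at lag k is phi_{kk}, the last component of the solution
to the Yule-Walker system G_k phi = r_k where
  (G_k)_{ij} = rho(|i - j|), (r_k)_i = rho(i), i,j = 1..k.
Equivalently, Durbin-Levinson gives phi_{kk} iteratively:
  phi_{11} = rho(1)
  phi_{kk} = [rho(k) - sum_{j=1..k-1} phi_{k-1,j} rho(k-j)]
            / [1 - sum_{j=1..k-1} phi_{k-1,j} rho(j)],
  phi_{k,j} = phi_{k-1,j} - phi_{kk} phi_{k-1,k-j},  j = 1..k-1.
Step k = 1:
  phi_11 = rho(1) = -0.5987.
Step k = 2:
  phi_22 = [rho(2) - phi_11 rho(1)] / [1 - phi_11 rho(1)] = [0.3957 - (-0.5987)(-0.5987)] / [1 - (-0.5987)(-0.5987)]
         = 0.03725831 / 0.64155831 = 0.0581.
Therefore phi_{22} = 0.0581.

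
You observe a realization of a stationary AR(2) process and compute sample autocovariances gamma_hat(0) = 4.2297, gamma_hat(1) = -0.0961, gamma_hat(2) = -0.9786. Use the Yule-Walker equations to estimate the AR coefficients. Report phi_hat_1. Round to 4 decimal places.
\hat\phi_{1} = -0.0280

The Yule-Walker equations for an AR(p) process read, in matrix form,
  Gamma_p phi = r_p,   with   (Gamma_p)_{ij} = gamma(|i - j|),
                       (r_p)_i = gamma(i),   i,j = 1..p.
Substitute the sample gammas (Toeplitz matrix and right-hand side of size 2):
  Gamma_p = [[4.2297, -0.0961], [-0.0961, 4.2297]]
  r_p     = [-0.0961, -0.9786]
Written out:
  4.2297 phi_1 - 0.0961 phi_2 = -0.0961
  -0.0961 phi_1 + 4.2297 phi_2 = -0.9786
Solve by Cramer's rule:
  det = gamma(0)^2 - gamma(1)^2 = (4.2297)^2 - (-0.0961)^2 = 17.89036209 - 0.00923521 = 17.88112688
  phi_hat_1 = [gamma(1) gamma(0) - gamma(1) gamma(2)] / det = [(-0.0961)(4.2297) - (-0.0961)(-0.9786)] / 17.88112688 = -0.50051763 / 17.88112688 = -0.028
  phi_hat_2 = [gamma(0) gamma(2) - gamma(1)^2] / det = [(4.2297)(-0.9786) - (-0.0961)^2] / 17.88112688 = -4.14841963 / 17.88112688 = -0.232
So phi_hat = [-0.0280, -0.2320].
Therefore phi_hat_1 = -0.0280.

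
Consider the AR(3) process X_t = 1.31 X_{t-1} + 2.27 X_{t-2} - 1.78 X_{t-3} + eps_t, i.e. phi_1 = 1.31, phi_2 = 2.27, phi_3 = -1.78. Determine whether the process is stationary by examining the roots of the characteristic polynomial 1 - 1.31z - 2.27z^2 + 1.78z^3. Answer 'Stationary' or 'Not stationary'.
\text{Not stationary}

The AR(p) characteristic polynomial is P(z) = 1 - 1.31z - 2.27z^2 + 1.78z^3.
Stationarity requires all roots to lie outside the unit circle, i.e. |z| > 1 for every root.
Degree 3: look for a simple real root z0 first, then factor out (1 - z/z0) and solve the remaining quadratic.
Testing z0 = 0.5: P(0.5) = 1 + (-1.31)(0.5) + (-2.27)(0.5)^2 + (1.78)(0.5)^3
  = 1 + (-0.655) + (-0.5675) + (0.2225) = 0.  So z_0 = 0.5 is a root, |z_0| = 0.5.
Divide out the factor (1 - 2 z) = (1 - z/z0) (since 1/z0 = 2):
  P(z) = (1 - 2 z)(1 + (0.69) z + (-0.89) z^2)
  [check: z-coef 0.69 - (2) = -1.31; z^2-coef -0.89 - (2)(0.69) = -2.27; z^3-coef -(2)(-0.89) = 1.78.]
Remaining roots from the quadratic factor 1 + (0.69) z + (-0.89) z^2:
  Set 1 + (0.69) z + (-0.89) z^2 = 0, i.e. a z^2 + b z + c = 0 with a = -0.89, b = 0.69, c = 1.
  Discriminant D = b^2 - 4ac = (0.69)^2 - 4*(-0.89)*1 = 0.4761 - (-3.56) = 4.0361.
  D >= 0, so the roots are real: z = (-b +/- sqrt(D)) / (2a) = (-0.69 +/- 2.009005) / (-1.78).
    z_1 = (-0.69 + 2.009005) / (-1.78) = -0.741,   |z_1| = 0.741.
    z_2 = (-0.69 - 2.009005) / (-1.78) = 1.5163,   |z_2| = 1.5163.
Moduli of all roots: 0.5000, 0.7410, 1.5163.
All moduli strictly greater than 1? No.
Verdict: Not stationary.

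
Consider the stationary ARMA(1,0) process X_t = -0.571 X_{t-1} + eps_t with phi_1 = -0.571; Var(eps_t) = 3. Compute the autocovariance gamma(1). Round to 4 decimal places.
\gamma(1) = -2.5417

Multiply the model equation by X_{t-k} and take expectations. With theta_0 = psi_0 = 1 and psi_j the MA(infinity) weights, this gives
  gamma(k) - sum_i phi_i gamma(k-i) = c_k,
  c_k = sigma^2 * sum_{j=k..q} theta_j psi_{j-k}   (c_k = 0 for k > q),
using gamma(-m) = gamma(m).
Pure AR (q = 0): c_0 = sigma^2 = 3, c_k = 0 for k >= 1.
Equations for k = 0 and k = 1 (AR order 1):
  gamma(0) = phi_1 gamma(1) + c_0
  gamma(1) = phi_1 gamma(0) + c_1
Substituting the second into the first: gamma(0) (1 - phi_1^2) = c_0 + phi_1 c_1, so
  gamma(0) = c_0 / (1 - phi_1^2) = 3 / (1 - (-0.571)^2) = 3 / 0.673959 = 4.451309.
  gamma(1) = phi_1 gamma(0) = (-0.571)(4.451309) = -2.541698.
Therefore gamma(1) = -2.5417 (to 4 decimal places).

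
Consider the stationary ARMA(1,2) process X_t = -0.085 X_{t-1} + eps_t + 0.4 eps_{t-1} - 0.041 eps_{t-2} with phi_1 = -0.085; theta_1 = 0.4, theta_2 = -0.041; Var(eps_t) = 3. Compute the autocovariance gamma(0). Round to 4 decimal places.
\gamma(0) = 3.3116

Multiply the model equation by X_{t-k} and take expectations. With theta_0 = psi_0 = 1 and psi_j the MA(infinity) weights, this gives
  gamma(k) - sum_i phi_i gamma(k-i) = c_k,
  c_k = sigma^2 * sum_{j=k..q} theta_j psi_{j-k}   (c_k = 0 for k > q),
using gamma(-m) = gamma(m).
psi-weights needed (psi_j = theta_j + sum_i phi_i psi_{j-i}):
  psi_1 = theta_1 + phi_1 = 0.4 + (-0.085) = 0.315
  psi_2 = theta_2 + phi_1 psi_1 = -0.041 + (-0.085)(0.315) = -0.067775
Right-hand sides:
  c_0 = sigma^2 (1 + theta_1 psi_1 + theta_2 psi_2) = 3 * (1 + (0.4)(0.315) + (-0.041)(-0.067775)) = 3 * 1.128779 = 3.386336
  c_1 = sigma^2 (theta_1 + theta_2 psi_1) = 3 * (0.4 + (-0.041)(0.315)) = 1.161255
  c_2 = sigma^2 theta_2 = 3 * (-0.041) = -0.123
Equations for k = 0 and k = 1 (AR order 1):
  gamma(0) = phi_1 gamma(1) + c_0
  gamma(1) = phi_1 gamma(0) + c_1
Substituting the second into the first: gamma(0) (1 - phi_1^2) = c_0 + phi_1 c_1, so
  gamma(0) = (c_0 + phi_1 c_1) / (1 - phi_1^2) = (3.386336 + (-0.085)(1.161255)) / (1 - (-0.085)^2) = 3.28763 / 0.992775 = 3.311556.
Therefore gamma(0) = 3.3116 (to 4 decimal places).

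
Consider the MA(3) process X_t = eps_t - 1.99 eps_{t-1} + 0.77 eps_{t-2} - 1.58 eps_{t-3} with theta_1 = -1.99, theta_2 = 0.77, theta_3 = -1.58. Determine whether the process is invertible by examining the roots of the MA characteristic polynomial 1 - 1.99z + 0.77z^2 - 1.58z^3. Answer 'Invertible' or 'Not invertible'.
\text{Not invertible}

The MA(q) characteristic polynomial is P(z) = 1 - 1.99z + 0.77z^2 - 1.58z^3.
Invertibility requires all roots to lie outside the unit circle, i.e. |z| > 1 for every root.
Degree 3: look for a simple real root z0 first, then factor out (1 - z/z0) and solve the remaining quadratic.
Testing z0 = 0.5: P(0.5) = 1 + (-1.99)(0.5) + (0.77)(0.5)^2 + (-1.58)(0.5)^3
  = 1 + (-0.995) + (0.1925) + (-0.1975) = 0.  So z_0 = 0.5 is a root, |z_0| = 0.5.
Divide out the factor (1 - 2 z) = (1 - z/z0) (since 1/z0 = 2):
  P(z) = (1 - 2 z)(1 + (0.01) z + (0.79) z^2)
  [check: z-coef 0.01 - (2) = -1.99; z^2-coef 0.79 - (2)(0.01) = 0.77; z^3-coef -(2)(0.79) = -1.58.]
Remaining roots from the quadratic factor 1 + (0.01) z + (0.79) z^2:
  Set 1 + (0.01) z + (0.79) z^2 = 0, i.e. a z^2 + b z + c = 0 with a = 0.79, b = 0.01, c = 1.
  Discriminant D = b^2 - 4ac = (0.01)^2 - 4*(0.79)*1 = 0.0001 - (3.16) = -3.1599.
  D < 0, so the roots are the complex-conjugate pair z = (-b +/- i sqrt(-D)) / (2a) = -0.0063 +/- 1.1251i.
  For a conjugate pair |z|^2 = z * conj(z) = (product of roots) = c/a = 1/(0.79) = 1.265823, so |z| = sqrt(1.265823) = 1.1251 for both roots.
Moduli of all roots: 0.5000, 1.1251, 1.1251.
All moduli strictly greater than 1? No.
Verdict: Not invertible.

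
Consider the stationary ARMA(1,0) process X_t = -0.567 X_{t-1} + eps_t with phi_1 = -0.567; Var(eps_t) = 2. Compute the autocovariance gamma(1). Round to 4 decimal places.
\gamma(1) = -1.6713

Multiply the model equation by X_{t-k} and take expectations. With theta_0 = psi_0 = 1 and psi_j the MA(infinity) weights, this gives
  gamma(k) - sum_i phi_i gamma(k-i) = c_k,
  c_k = sigma^2 * sum_{j=k..q} theta_j psi_{j-k}   (c_k = 0 for k > q),
using gamma(-m) = gamma(m).
Pure AR (q = 0): c_0 = sigma^2 = 2, c_k = 0 for k >= 1.
Equations for k = 0 and k = 1 (AR order 1):
  gamma(0) = phi_1 gamma(1) + c_0
  gamma(1) = phi_1 gamma(0) + c_1
Substituting the second into the first: gamma(0) (1 - phi_1^2) = c_0 + phi_1 c_1, so
  gamma(0) = c_0 / (1 - phi_1^2) = 2 / (1 - (-0.567)^2) = 2 / 0.678511 = 2.947631.
  gamma(1) = phi_1 gamma(0) = (-0.567)(2.947631) = -1.671307.
Therefore gamma(1) = -1.6713 (to 4 decimal places).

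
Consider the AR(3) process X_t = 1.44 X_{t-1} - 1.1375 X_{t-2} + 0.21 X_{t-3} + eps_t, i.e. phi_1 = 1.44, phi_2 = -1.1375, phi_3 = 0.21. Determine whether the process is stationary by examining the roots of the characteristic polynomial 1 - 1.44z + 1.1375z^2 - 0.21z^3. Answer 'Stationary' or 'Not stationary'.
\text{Stationary}

The AR(p) characteristic polynomial is P(z) = 1 - 1.44z + 1.1375z^2 - 0.21z^3.
Stationarity requires all roots to lie outside the unit circle, i.e. |z| > 1 for every root.
Degree 3: look for a simple real root z0 first, then factor out (1 - z/z0) and solve the remaining quadratic.
Testing z0 = 4: P(4) = 1 + (-1.44)(4) + (1.1375)(4)^2 + (-0.21)(4)^3
  = 1 + (-5.76) + (18.2) + (-13.44) = 0.  So z_0 = 4 is a root, |z_0| = 4.
Divide out the factor (1 - 0.25 z) = (1 - z/z0) (since 1/z0 = 0.25):
  P(z) = (1 - 0.25 z)(1 + (-1.19) z + (0.84) z^2)
  [check: z-coef -1.19 - (0.25) = -1.44; z^2-coef 0.84 - (0.25)(-1.19) = 1.1375; z^3-coef -(0.25)(0.84) = -0.21.]
Remaining roots from the quadratic factor 1 + (-1.19) z + (0.84) z^2:
  Set 1 + (-1.19) z + (0.84) z^2 = 0, i.e. a z^2 + b z + c = 0 with a = 0.84, b = -1.19, c = 1.
  Discriminant D = b^2 - 4ac = (-1.19)^2 - 4*(0.84)*1 = 1.4161 - (3.36) = -1.9439.
  D < 0, so the roots are the complex-conjugate pair z = (-b +/- i sqrt(-D)) / (2a) = 0.7083 +/- 0.8299i.
  For a conjugate pair |z|^2 = z * conj(z) = (product of roots) = c/a = 1/(0.84) = 1.190476, so |z| = sqrt(1.190476) = 1.0911 for both roots.
Moduli of all roots: 4.0000, 1.0911, 1.0911.
All moduli strictly greater than 1? Yes.
Verdict: Stationary.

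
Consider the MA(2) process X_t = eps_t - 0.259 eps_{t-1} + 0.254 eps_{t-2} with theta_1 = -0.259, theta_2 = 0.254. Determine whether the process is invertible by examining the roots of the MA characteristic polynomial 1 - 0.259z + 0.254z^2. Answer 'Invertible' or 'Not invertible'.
\text{Invertible}

The MA(q) characteristic polynomial is P(z) = 1 - 0.259z + 0.254z^2.
Invertibility requires all roots to lie outside the unit circle, i.e. |z| > 1 for every root.
Set 1 + (-0.259) z + (0.254) z^2 = 0, i.e. a z^2 + b z + c = 0 with a = 0.254, b = -0.259, c = 1.
Discriminant D = b^2 - 4ac = (-0.259)^2 - 4*(0.254)*1 = 0.067081 - (1.016) = -0.948919.
D < 0, so the roots are the complex-conjugate pair z = (-b +/- i sqrt(-D)) / (2a) = 0.5098 +/- 1.9176i.
For a conjugate pair |z|^2 = z * conj(z) = (product of roots) = c/a = 1/(0.254) = 3.937008, so |z| = sqrt(3.937008) = 1.9842 for both roots.
Moduli of all roots: 1.9842, 1.9842.
All moduli strictly greater than 1? Yes.
Verdict: Invertible.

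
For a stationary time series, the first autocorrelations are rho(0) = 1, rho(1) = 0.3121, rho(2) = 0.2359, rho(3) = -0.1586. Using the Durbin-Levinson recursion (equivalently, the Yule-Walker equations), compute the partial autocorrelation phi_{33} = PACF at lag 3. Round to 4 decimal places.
\phi_{33} = -0.3050

The PACF at lag k is phi_{kk}, the last component of the solution
to the Yule-Walker system G_k phi = r_k where
  (G_k)_{ij} = rho(|i - j|), (r_k)_i = rho(i), i,j = 1..k.
Equivalently, Durbin-Levinson gives phi_{kk} iteratively:
  phi_{11} = rho(1)
  phi_{kk} = [rho(k) - sum_{j=1..k-1} phi_{k-1,j} rho(k-j)]
            / [1 - sum_{j=1..k-1} phi_{k-1,j} rho(j)],
  phi_{k,j} = phi_{k-1,j} - phi_{kk} phi_{k-1,k-j},  j = 1..k-1.
Step k = 1:
  phi_11 = rho(1) = 0.3121.
Step k = 2:
  phi_22 = [rho(2) - phi_11 rho(1)] / [1 - phi_11 rho(1)] = [0.2359 - (0.3121)(0.3121)] / [1 - (0.3121)(0.3121)]
         = 0.13849359 / 0.90259359 = 0.15344.
  Update: phi_21 = phi_11 - phi_22 phi_11 = 0.3121 - (0.15344)(0.3121) = 0.264212.
Step k = 3:
  phi_33 = [rho(3) - phi_21 rho(2) - phi_22 rho(1)] / [1 - phi_21 rho(1) - phi_22 rho(2)]
    numerator   = -0.1586 - (0.264212)(0.2359) - (0.15344)(0.3121) = -0.26881599
    denominator = 1 - (0.264212)(0.3121) - (0.15344)(0.2359) = 0.88134319
  phi_33 = -0.26881599 / 0.88134319 = -0.305.
Therefore phi_{33} = -0.3050.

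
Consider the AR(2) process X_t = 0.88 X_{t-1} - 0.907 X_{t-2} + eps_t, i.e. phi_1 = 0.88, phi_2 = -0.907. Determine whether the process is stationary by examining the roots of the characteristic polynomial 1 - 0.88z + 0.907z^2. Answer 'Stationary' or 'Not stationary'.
\text{Stationary}

The AR(p) characteristic polynomial is P(z) = 1 - 0.88z + 0.907z^2.
Stationarity requires all roots to lie outside the unit circle, i.e. |z| > 1 for every root.
Set 1 + (-0.88) z + (0.907) z^2 = 0, i.e. a z^2 + b z + c = 0 with a = 0.907, b = -0.88, c = 1.
Discriminant D = b^2 - 4ac = (-0.88)^2 - 4*(0.907)*1 = 0.7744 - (3.628) = -2.8536.
D < 0, so the roots are the complex-conjugate pair z = (-b +/- i sqrt(-D)) / (2a) = 0.4851 +/- 0.9312i.
For a conjugate pair |z|^2 = z * conj(z) = (product of roots) = c/a = 1/(0.907) = 1.102536, so |z| = sqrt(1.102536) = 1.05 for both roots.
Moduli of all roots: 1.0500, 1.0500.
All moduli strictly greater than 1? Yes.
Verdict: Stationary.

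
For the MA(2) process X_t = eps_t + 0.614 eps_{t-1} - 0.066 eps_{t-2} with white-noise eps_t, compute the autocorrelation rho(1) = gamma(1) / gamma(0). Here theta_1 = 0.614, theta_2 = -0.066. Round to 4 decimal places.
\rho(1) = 0.4152

For an MA(q) process with theta_0 = 1, the autocovariance is
  gamma(k) = sigma^2 * sum_{i=0..q-k} theta_i * theta_{i+k},
and rho(k) = gamma(k) / gamma(0). Sigma^2 cancels.
  numerator   = (1)*(0.614) + (0.614)*(-0.066) = 0.573476.
  denominator = (1)^2 + (0.614)^2 + (-0.066)^2 = 1.381352.
  rho(1) = 0.573476 / 1.381352 = 0.4152.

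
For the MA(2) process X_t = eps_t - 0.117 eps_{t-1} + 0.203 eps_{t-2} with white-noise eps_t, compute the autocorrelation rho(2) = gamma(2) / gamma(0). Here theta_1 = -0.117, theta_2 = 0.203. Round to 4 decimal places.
\rho(2) = 0.1924

For an MA(q) process with theta_0 = 1, the autocovariance is
  gamma(k) = sigma^2 * sum_{i=0..q-k} theta_i * theta_{i+k},
and rho(k) = gamma(k) / gamma(0). Sigma^2 cancels.
  numerator   = (1)*(0.203) = 0.203.
  denominator = (1)^2 + (-0.117)^2 + (0.203)^2 = 1.054898.
  rho(2) = 0.203 / 1.054898 = 0.1924.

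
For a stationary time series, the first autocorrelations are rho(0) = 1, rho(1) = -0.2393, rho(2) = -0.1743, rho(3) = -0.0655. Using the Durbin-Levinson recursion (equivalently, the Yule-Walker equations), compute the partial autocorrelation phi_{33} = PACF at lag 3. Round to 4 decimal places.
\phi_{33} = -0.1989

The PACF at lag k is phi_{kk}, the last component of the solution
to the Yule-Walker system G_k phi = r_k where
  (G_k)_{ij} = rho(|i - j|), (r_k)_i = rho(i), i,j = 1..k.
Equivalently, Durbin-Levinson gives phi_{kk} iteratively:
  phi_{11} = rho(1)
  phi_{kk} = [rho(k) - sum_{j=1..k-1} phi_{k-1,j} rho(k-j)]
            / [1 - sum_{j=1..k-1} phi_{k-1,j} rho(j)],
  phi_{k,j} = phi_{k-1,j} - phi_{kk} phi_{k-1,k-j},  j = 1..k-1.
Step k = 1:
  phi_11 = rho(1) = -0.2393.
Step k = 2:
  phi_22 = [rho(2) - phi_11 rho(1)] / [1 - phi_11 rho(1)] = [-0.1743 - (-0.2393)(-0.2393)] / [1 - (-0.2393)(-0.2393)]
         = -0.23156449 / 0.94273551 = -0.24563.
  Update: phi_21 = phi_11 - phi_22 phi_11 = -0.2393 - (-0.24563)(-0.2393) = -0.298079.
Step k = 3:
  phi_33 = [rho(3) - phi_21 rho(2) - phi_22 rho(1)] / [1 - phi_21 rho(1) - phi_22 rho(2)]
    numerator   = -0.0655 - (-0.298079)(-0.1743) - (-0.24563)(-0.2393) = -0.17623458
    denominator = 1 - (-0.298079)(-0.2393) - (-0.24563)(-0.1743) = 0.88585623
  phi_33 = -0.17623458 / 0.88585623 = -0.1989.
Therefore phi_{33} = -0.1989.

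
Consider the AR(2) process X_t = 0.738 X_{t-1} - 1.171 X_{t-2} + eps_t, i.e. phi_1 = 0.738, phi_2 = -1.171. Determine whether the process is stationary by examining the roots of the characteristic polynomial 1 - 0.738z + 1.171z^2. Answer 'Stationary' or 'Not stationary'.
\text{Not stationary}

The AR(p) characteristic polynomial is P(z) = 1 - 0.738z + 1.171z^2.
Stationarity requires all roots to lie outside the unit circle, i.e. |z| > 1 for every root.
Set 1 + (-0.738) z + (1.171) z^2 = 0, i.e. a z^2 + b z + c = 0 with a = 1.171, b = -0.738, c = 1.
Discriminant D = b^2 - 4ac = (-0.738)^2 - 4*(1.171)*1 = 0.544644 - (4.684) = -4.139356.
D < 0, so the roots are the complex-conjugate pair z = (-b +/- i sqrt(-D)) / (2a) = 0.3151 +/- 0.8687i.
For a conjugate pair |z|^2 = z * conj(z) = (product of roots) = c/a = 1/(1.171) = 0.853971, so |z| = sqrt(0.853971) = 0.9241 for both roots.
Moduli of all roots: 0.9241, 0.9241.
All moduli strictly greater than 1? No.
Verdict: Not stationary.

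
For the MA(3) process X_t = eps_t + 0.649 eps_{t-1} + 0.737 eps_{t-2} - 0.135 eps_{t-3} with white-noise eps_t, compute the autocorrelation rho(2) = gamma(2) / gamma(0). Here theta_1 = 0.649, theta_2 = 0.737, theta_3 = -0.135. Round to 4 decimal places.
\rho(2) = 0.3275

For an MA(q) process with theta_0 = 1, the autocovariance is
  gamma(k) = sigma^2 * sum_{i=0..q-k} theta_i * theta_{i+k},
and rho(k) = gamma(k) / gamma(0). Sigma^2 cancels.
  numerator   = (1)*(0.737) + (0.649)*(-0.135) = 0.649385.
  denominator = (1)^2 + (0.649)^2 + (0.737)^2 + (-0.135)^2 = 1.982595.
  rho(2) = 0.649385 / 1.982595 = 0.3275.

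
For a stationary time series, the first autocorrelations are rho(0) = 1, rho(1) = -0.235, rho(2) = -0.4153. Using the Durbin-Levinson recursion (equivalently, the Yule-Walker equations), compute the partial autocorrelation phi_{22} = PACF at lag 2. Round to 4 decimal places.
\phi_{22} = -0.4980

The PACF at lag k is phi_{kk}, the last component of the solution
to the Yule-Walker system G_k phi = r_k where
  (G_k)_{ij} = rho(|i - j|), (r_k)_i = rho(i), i,j = 1..k.
Equivalently, Durbin-Levinson gives phi_{kk} iteratively:
  phi_{11} = rho(1)
  phi_{kk} = [rho(k) - sum_{j=1..k-1} phi_{k-1,j} rho(k-j)]
            / [1 - sum_{j=1..k-1} phi_{k-1,j} rho(j)],
  phi_{k,j} = phi_{k-1,j} - phi_{kk} phi_{k-1,k-j},  j = 1..k-1.
Step k = 1:
  phi_11 = rho(1) = -0.235.
Step k = 2:
  phi_22 = [rho(2) - phi_11 rho(1)] / [1 - phi_11 rho(1)] = [-0.4153 - (-0.235)(-0.235)] / [1 - (-0.235)(-0.235)]
         = -0.470525 / 0.944775 = -0.498.
Therefore phi_{22} = -0.4980.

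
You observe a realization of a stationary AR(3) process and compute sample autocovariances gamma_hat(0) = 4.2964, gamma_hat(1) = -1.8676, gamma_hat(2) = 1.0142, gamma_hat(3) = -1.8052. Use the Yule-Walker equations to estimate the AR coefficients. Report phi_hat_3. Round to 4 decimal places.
\hat\phi_{3} = -0.3690

The Yule-Walker equations for an AR(p) process read, in matrix form,
  Gamma_p phi = r_p,   with   (Gamma_p)_{ij} = gamma(|i - j|),
                       (r_p)_i = gamma(i),   i,j = 1..p.
Substitute the sample gammas (Toeplitz matrix and right-hand side of size 3):
  Gamma_p = [[4.2964, -1.8676, 1.0142], [-1.8676, 4.2964, -1.8676], [1.0142, -1.8676, 4.2964]]
  r_p     = [-1.8676, 1.0142, -1.8052]
Written out (R1..R3):
  (R1) 4.2964 phi_1 - 1.8676 phi_2 + 1.0142 phi_3 = -1.8676
  (R2) -1.8676 phi_1 + 4.2964 phi_2 - 1.8676 phi_3 = 1.0142
  (R3) 1.0142 phi_1 - 1.8676 phi_2 + 4.2964 phi_3 = -1.8052
Gaussian elimination:
  R2 <- R2 - (-1.8676/4.2964) R1 = R2 - (-0.43469) R1:  3.484574 phi_2 - 1.426738 phi_3 = 0.202374
  R3 <- R3 - (1.0142/4.2964) R1 = R3 - (0.236058) R1:  -1.426738 phi_2 + 4.05699 phi_3 = -1.364338
  R3 <- R3 - (-1.426738/3.484574) R2 = R3 - (-0.409444) R2:  3.472821 phi_3 = -1.281477
Back-substitution:
  phi_hat_3 = -1.281477 / 3.472821 = -0.369002
  phi_hat_2 = (0.202374 - (-1.426738)(-0.369002)) / 3.484574 = -0.093009
  phi_hat_1 = (-1.8676 - (-1.8676)(-0.093009) - (1.0142)(-0.369002)) / 4.2964 = -0.388013
So phi_hat = [-0.3880, -0.0930, -0.3690].
Therefore phi_hat_3 = -0.3690.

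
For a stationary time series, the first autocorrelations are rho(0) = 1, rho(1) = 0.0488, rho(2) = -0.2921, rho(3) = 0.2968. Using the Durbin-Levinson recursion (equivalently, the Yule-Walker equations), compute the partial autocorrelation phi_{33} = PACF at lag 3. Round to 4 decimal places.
\phi_{33} = 0.3620

The PACF at lag k is phi_{kk}, the last component of the solution
to the Yule-Walker system G_k phi = r_k where
  (G_k)_{ij} = rho(|i - j|), (r_k)_i = rho(i), i,j = 1..k.
Equivalently, Durbin-Levinson gives phi_{kk} iteratively:
  phi_{11} = rho(1)
  phi_{kk} = [rho(k) - sum_{j=1..k-1} phi_{k-1,j} rho(k-j)]
            / [1 - sum_{j=1..k-1} phi_{k-1,j} rho(j)],
  phi_{k,j} = phi_{k-1,j} - phi_{kk} phi_{k-1,k-j},  j = 1..k-1.
Step k = 1:
  phi_11 = rho(1) = 0.0488.
Step k = 2:
  phi_22 = [rho(2) - phi_11 rho(1)] / [1 - phi_11 rho(1)] = [-0.2921 - (0.0488)(0.0488)] / [1 - (0.0488)(0.0488)]
         = -0.29448144 / 0.99761856 = -0.295184.
  Update: phi_21 = phi_11 - phi_22 phi_11 = 0.0488 - (-0.295184)(0.0488) = 0.063205.
Step k = 3:
  phi_33 = [rho(3) - phi_21 rho(2) - phi_22 rho(1)] / [1 - phi_21 rho(1) - phi_22 rho(2)]
    numerator   = 0.2968 - (0.063205)(-0.2921) - (-0.295184)(0.0488) = 0.32966718
    denominator = 1 - (0.063205)(0.0488) - (-0.295184)(-0.2921) = 0.91069223
  phi_33 = 0.32966718 / 0.91069223 = 0.362.
Therefore phi_{33} = 0.3620.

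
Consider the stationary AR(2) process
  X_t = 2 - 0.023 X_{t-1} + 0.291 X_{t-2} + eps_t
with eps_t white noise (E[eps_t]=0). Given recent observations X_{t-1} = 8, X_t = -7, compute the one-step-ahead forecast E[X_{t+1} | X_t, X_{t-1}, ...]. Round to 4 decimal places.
E[X_{t+1} \mid \mathcal F_t] = 4.4890

For an AR(p) model X_t = c + sum_i phi_i X_{t-i} + eps_t, the
one-step-ahead conditional mean is
  E[X_{t+1} | X_t, ...] = c + sum_i phi_i X_{t+1-i}.
Substitute known values:
  E[X_{t+1} | ...] = 2 + (-0.023) * (-7) + (0.291) * (8)
                   = 4.4890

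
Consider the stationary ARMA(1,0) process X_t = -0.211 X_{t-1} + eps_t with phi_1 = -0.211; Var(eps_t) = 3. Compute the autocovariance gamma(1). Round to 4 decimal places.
\gamma(1) = -0.6625

Multiply the model equation by X_{t-k} and take expectations. With theta_0 = psi_0 = 1 and psi_j the MA(infinity) weights, this gives
  gamma(k) - sum_i phi_i gamma(k-i) = c_k,
  c_k = sigma^2 * sum_{j=k..q} theta_j psi_{j-k}   (c_k = 0 for k > q),
using gamma(-m) = gamma(m).
Pure AR (q = 0): c_0 = sigma^2 = 3, c_k = 0 for k >= 1.
Equations for k = 0 and k = 1 (AR order 1):
  gamma(0) = phi_1 gamma(1) + c_0
  gamma(1) = phi_1 gamma(0) + c_1
Substituting the second into the first: gamma(0) (1 - phi_1^2) = c_0 + phi_1 c_1, so
  gamma(0) = c_0 / (1 - phi_1^2) = 3 / (1 - (-0.211)^2) = 3 / 0.955479 = 3.139786.
  gamma(1) = phi_1 gamma(0) = (-0.211)(3.139786) = -0.662495.
Therefore gamma(1) = -0.6625 (to 4 decimal places).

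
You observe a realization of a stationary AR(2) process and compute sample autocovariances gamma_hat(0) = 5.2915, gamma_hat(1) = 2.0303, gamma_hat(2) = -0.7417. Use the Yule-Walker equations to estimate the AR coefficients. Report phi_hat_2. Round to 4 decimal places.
\hat\phi_{2} = -0.3370

The Yule-Walker equations for an AR(p) process read, in matrix form,
  Gamma_p phi = r_p,   with   (Gamma_p)_{ij} = gamma(|i - j|),
                       (r_p)_i = gamma(i),   i,j = 1..p.
Substitute the sample gammas (Toeplitz matrix and right-hand side of size 2):
  Gamma_p = [[5.2915, 2.0303], [2.0303, 5.2915]]
  r_p     = [2.0303, -0.7417]
Written out:
  5.2915 phi_1 + 2.0303 phi_2 = 2.0303
  2.0303 phi_1 + 5.2915 phi_2 = -0.7417
Solve by Cramer's rule:
  det = gamma(0)^2 - gamma(1)^2 = (5.2915)^2 - (2.0303)^2 = 27.99997225 - 4.12211809 = 23.87785416
  phi_hat_1 = [gamma(1) gamma(0) - gamma(1) gamma(2)] / det = [(2.0303)(5.2915) - (2.0303)(-0.7417)] / 23.87785416 = 12.24920596 / 23.87785416 = 0.513
  phi_hat_2 = [gamma(0) gamma(2) - gamma(1)^2] / det = [(5.2915)(-0.7417) - (2.0303)^2] / 23.87785416 = -8.04682364 / 23.87785416 = -0.337
So phi_hat = [0.5130, -0.3370].
Therefore phi_hat_2 = -0.3370.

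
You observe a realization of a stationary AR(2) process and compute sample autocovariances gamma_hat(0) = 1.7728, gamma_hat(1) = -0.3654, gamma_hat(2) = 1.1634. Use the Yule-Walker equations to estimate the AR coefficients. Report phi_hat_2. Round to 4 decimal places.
\hat\phi_{2} = 0.6410

The Yule-Walker equations for an AR(p) process read, in matrix form,
  Gamma_p phi = r_p,   with   (Gamma_p)_{ij} = gamma(|i - j|),
                       (r_p)_i = gamma(i),   i,j = 1..p.
Substitute the sample gammas (Toeplitz matrix and right-hand side of size 2):
  Gamma_p = [[1.7728, -0.3654], [-0.3654, 1.7728]]
  r_p     = [-0.3654, 1.1634]
Written out:
  1.7728 phi_1 - 0.3654 phi_2 = -0.3654
  -0.3654 phi_1 + 1.7728 phi_2 = 1.1634
Solve by Cramer's rule:
  det = gamma(0)^2 - gamma(1)^2 = (1.7728)^2 - (-0.3654)^2 = 3.14281984 - 0.13351716 = 3.00930268
  phi_hat_1 = [gamma(1) gamma(0) - gamma(1) gamma(2)] / det = [(-0.3654)(1.7728) - (-0.3654)(1.1634)] / 3.00930268 = -0.22267476 / 3.00930268 = -0.074
  phi_hat_2 = [gamma(0) gamma(2) - gamma(1)^2] / det = [(1.7728)(1.1634) - (-0.3654)^2] / 3.00930268 = 1.92895836 / 3.00930268 = 0.641
So phi_hat = [-0.0740, 0.6410].
Therefore phi_hat_2 = 0.6410.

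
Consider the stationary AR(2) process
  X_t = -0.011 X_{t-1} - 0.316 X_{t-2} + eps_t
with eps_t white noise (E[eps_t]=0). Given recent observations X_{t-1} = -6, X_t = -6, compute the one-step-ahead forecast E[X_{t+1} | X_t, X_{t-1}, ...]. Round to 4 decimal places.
E[X_{t+1} \mid \mathcal F_t] = 1.9620

For an AR(p) model X_t = c + sum_i phi_i X_{t-i} + eps_t, the
one-step-ahead conditional mean is
  E[X_{t+1} | X_t, ...] = c + sum_i phi_i X_{t+1-i}.
Substitute known values:
  E[X_{t+1} | ...] = (-0.011) * (-6) + (-0.316) * (-6)
                   = 1.9620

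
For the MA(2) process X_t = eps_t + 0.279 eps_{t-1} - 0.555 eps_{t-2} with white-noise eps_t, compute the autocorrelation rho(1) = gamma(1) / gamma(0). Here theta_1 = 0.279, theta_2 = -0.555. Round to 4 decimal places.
\rho(1) = 0.0896

For an MA(q) process with theta_0 = 1, the autocovariance is
  gamma(k) = sigma^2 * sum_{i=0..q-k} theta_i * theta_{i+k},
and rho(k) = gamma(k) / gamma(0). Sigma^2 cancels.
  numerator   = (1)*(0.279) + (0.279)*(-0.555) = 0.124155.
  denominator = (1)^2 + (0.279)^2 + (-0.555)^2 = 1.385866.
  rho(1) = 0.124155 / 1.385866 = 0.0896.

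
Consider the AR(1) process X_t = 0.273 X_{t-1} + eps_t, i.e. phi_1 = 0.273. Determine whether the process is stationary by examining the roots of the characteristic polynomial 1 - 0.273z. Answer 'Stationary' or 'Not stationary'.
\text{Stationary}

The AR(p) characteristic polynomial is P(z) = 1 - 0.273z.
Stationarity requires all roots to lie outside the unit circle, i.e. |z| > 1 for every root.
This is linear in z: 1 + (-0.273) z = 0  =>  z = -1/(-0.273) = 3.663004,  |z| = 3.663004.
Moduli of all roots: 3.6630.
All moduli strictly greater than 1? Yes.
Verdict: Stationary.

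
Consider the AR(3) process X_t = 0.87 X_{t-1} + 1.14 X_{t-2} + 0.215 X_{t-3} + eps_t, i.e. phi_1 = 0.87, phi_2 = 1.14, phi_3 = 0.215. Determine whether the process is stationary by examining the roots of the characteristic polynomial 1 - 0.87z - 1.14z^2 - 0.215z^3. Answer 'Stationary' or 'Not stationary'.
\text{Not stationary}

The AR(p) characteristic polynomial is P(z) = 1 - 0.87z - 1.14z^2 - 0.215z^3.
Stationarity requires all roots to lie outside the unit circle, i.e. |z| > 1 for every root.
Degree 3: look for a simple real root z0 first, then factor out (1 - z/z0) and solve the remaining quadratic.
Testing z0 = -4: P(-4) = 1 + (-0.87)(-4) + (-1.14)(-4)^2 + (-0.215)(-4)^3
  = 1 + (3.48) + (-18.24) + (13.76) = 0.  So z_0 = -4 is a root, |z_0| = 4.
Divide out the factor (1 + 0.25 z) = (1 - z/z0) (since 1/z0 = -0.25):
  P(z) = (1 + 0.25 z)(1 + (-1.12) z + (-0.86) z^2)
  [check: z-coef -1.12 - (-0.25) = -0.87; z^2-coef -0.86 - (-0.25)(-1.12) = -1.14; z^3-coef -(-0.25)(-0.86) = -0.215.]
Remaining roots from the quadratic factor 1 + (-1.12) z + (-0.86) z^2:
  Set 1 + (-1.12) z + (-0.86) z^2 = 0, i.e. a z^2 + b z + c = 0 with a = -0.86, b = -1.12, c = 1.
  Discriminant D = b^2 - 4ac = (-1.12)^2 - 4*(-0.86)*1 = 1.2544 - (-3.44) = 4.6944.
  D >= 0, so the roots are real: z = (-b +/- sqrt(D)) / (2a) = (1.12 +/- 2.166656) / (-1.72).
    z_1 = (1.12 + 2.166656) / (-1.72) = -1.9108,   |z_1| = 1.9108.
    z_2 = (1.12 - 2.166656) / (-1.72) = 0.6085,   |z_2| = 0.6085.
Moduli of all roots: 4.0000, 1.9108, 0.6085.
All moduli strictly greater than 1? No.
Verdict: Not stationary.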